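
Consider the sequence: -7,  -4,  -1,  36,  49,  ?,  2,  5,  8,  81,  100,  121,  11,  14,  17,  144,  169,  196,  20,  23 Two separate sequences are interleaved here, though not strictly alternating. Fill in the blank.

64

Positions follow the repeating pattern AAABBB; grouping by letter gives 2 tracks.
Track A: -7, -4, -1, 2, 5, 8, 11, 14, 17, 20, 23. Arithmetic with common difference +3.
Track B: 36, 49, ?, 81, 100, 121, 144, 169, 196. Consecutive squares n² from n = 6.
The gap is track B's term 3; the rule gives 64.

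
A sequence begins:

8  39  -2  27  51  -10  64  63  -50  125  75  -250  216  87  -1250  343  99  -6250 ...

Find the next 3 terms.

Read the sequence 3 terms at a time; column i is its own pattern.
Track A: 8, 27, 64, 125, 216, 343. Consecutive cubes n³ from n = 2.
Track B: 39, 51, 63, 75, 87, 99. Linear: a_n = 27 + 12·n.
Track C: -2, -10, -50, -250, -1250, -6250. Multiplying by 5 each time.
Position 19 → track A, term 7 = 512.
Term 20 comes from track B (its 7th entry): 111.
The 21st slot belongs to track C; its 7th term is -31250.

512, 111, -31250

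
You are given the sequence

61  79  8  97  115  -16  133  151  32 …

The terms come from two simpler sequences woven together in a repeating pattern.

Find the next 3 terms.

169, 187, -64

Positions follow the repeating pattern AAB; grouping by letter gives 2 tracks.
Stream A = 61, 79, 97, 115, 133, 151: arithmetic with common difference +18.
Stream B = 8, -16, 32: multiplying by -2 each time.
The 10th slot belongs to stream A; its 7th term is 169.
The 11th slot belongs to stream A; its 8th term is 187.
The 12th slot belongs to stream B; its 4th term is -64.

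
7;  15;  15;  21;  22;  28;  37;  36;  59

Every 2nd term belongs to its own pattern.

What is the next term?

Odd-indexed and even-indexed terms follow separate rules.
Track A is 7, 15, 22, 37, 59, which is each term equals the sum of the previous two.
Track B is 15, 21, 28, 36, which is the triangular numbers T_5, T_6, ….
Term 10 comes from track B (its 5th entry): 45.

45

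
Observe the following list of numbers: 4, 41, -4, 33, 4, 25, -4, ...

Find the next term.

The terms cycle through 2 interleaved subsequences.
Stream A: 4, -4, 4, -4. The oscillation 4·(−1)^(n+1).
Stream B: 41, 33, 25. Arithmetic, step −8.
Position 8 falls in stream B as its term 4, giving 17.

17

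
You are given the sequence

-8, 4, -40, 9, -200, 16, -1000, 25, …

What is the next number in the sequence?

Taking every 2nd term gives 2 separate tracks.
Track A: -8, -40, -200, -1000. A geometric progression (common ratio 5).
Track B: 4, 9, 16, 25. The squares 2², 3², 4², ….
Position 9 falls in track A as its term 5, giving -5000.

-5000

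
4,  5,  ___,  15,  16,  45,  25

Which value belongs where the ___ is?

9

The terms cycle through 2 interleaved subsequences.
Track A: 4, ?, 16, 25 — consecutive squares n² from n = 2.
Track B: 5, 15, 45 — geometric with ratio 3.
Track A's pattern makes the blank 9.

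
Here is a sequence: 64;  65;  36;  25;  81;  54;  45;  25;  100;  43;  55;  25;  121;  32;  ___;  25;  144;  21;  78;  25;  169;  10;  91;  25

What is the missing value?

Read the sequence 4 terms at a time; column i is its own pattern.
Subsequence A: 64, 81, 100, 121, 144, 169 (consecutive squares n² from n = 8).
Subsequence B: 65, 54, 43, 32, 21, 10 (subtracting 11 each time).
Subsequence C: 36, 45, 55, ?, 78, 91 (the triangular numbers T_8, T_9, …).
Subsequence D: 25, 25, 25, 25, 25, 25 (the constant sequence 25).
The gap is subsequence C's term 4; the rule gives 66.

66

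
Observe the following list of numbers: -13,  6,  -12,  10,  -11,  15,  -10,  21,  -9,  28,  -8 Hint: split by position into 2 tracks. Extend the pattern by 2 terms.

36, -7

Split by position mod 2 into 2 tracks.
Track A is -13, -12, -11, -10, -9, -8, which is linear: a_n = -14 + n.
Track B is 6, 10, 15, 21, 28, which is the triangular numbers T_3, T_4, ….
Position 12 falls in track B as its term 6, giving 36.
Position 13 → track A, term 7 = -7.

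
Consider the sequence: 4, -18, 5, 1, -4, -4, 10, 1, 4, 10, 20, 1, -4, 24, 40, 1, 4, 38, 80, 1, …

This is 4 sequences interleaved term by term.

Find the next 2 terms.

-4, 52

The terms cycle through 4 interleaved subsequences.
Stream A: 4, -4, 4, -4, 4. The oscillation 4·(−1)^(n+1).
Stream B: -18, -4, 10, 24, 38. Arithmetic, step +14.
Stream C: 5, 10, 20, 40, 80. A geometric progression (common ratio 2).
Stream D: 1, 1, 1, 1, 1. Constant 1.
Term 21 comes from stream A (its 6th entry): -4.
Term 22 comes from stream B (its 6th entry): 52.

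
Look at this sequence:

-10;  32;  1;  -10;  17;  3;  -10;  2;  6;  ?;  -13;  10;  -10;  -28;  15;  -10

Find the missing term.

-10

Split by position mod 3 into 3 tracks.
Track A: -10, -10, -10, ?, -10, -10 — constant -10.
Track B: 32, 17, 2, -13, -28 — arithmetic with common difference −15.
Track C: 1, 3, 6, 10, 15 — triangular numbers n(n+1)/2 for n = 1, 2, ….
Track A's pattern makes the blank -10.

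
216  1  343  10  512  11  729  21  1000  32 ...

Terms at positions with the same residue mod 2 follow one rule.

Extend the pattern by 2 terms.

Taking every 2nd term gives 2 separate tracks.
Subsequence A: 216, 343, 512, 729, 1000 (the cubes 6³, 7³, 8³, …).
Subsequence B: 1, 10, 11, 21, 32 (a Fibonacci-like recurrence a_n = a_{n-1} + a_{n-2}).
Position 11 falls in subsequence A as its term 6, giving 1331.
Term 12 comes from subsequence B (its 6th entry): 53.

1331, 53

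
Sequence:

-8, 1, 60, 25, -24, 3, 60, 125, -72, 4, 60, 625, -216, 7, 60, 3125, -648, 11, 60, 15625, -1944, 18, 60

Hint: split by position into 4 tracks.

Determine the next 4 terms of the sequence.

Taking every 4th term gives 4 separate tracks.
Track A: -8, -24, -72, -216, -648, -1944. Multiplying by 3 each time.
Track B: 1, 3, 4, 7, 11, 18. Each term equals the sum of the previous two.
Track C: 60, 60, 60, 60, 60, 60. Constant 60.
Track D: 25, 125, 625, 3125, 15625. Powers 5^2, 5^3, 5^4, ….
Position 24 → track D, term 6 = 78125.
Position 25 falls in track A as its term 7, giving -5832.
Term 26 comes from track B (its 7th entry): 29.
Position 27 → track C, term 7 = 60.

78125, -5832, 29, 60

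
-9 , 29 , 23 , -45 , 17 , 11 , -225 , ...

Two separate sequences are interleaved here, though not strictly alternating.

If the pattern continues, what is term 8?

The slot pattern repeats as ABB (period 3), so there are 2 interleaved tracks.
Track A = -9, -45, -225: geometric with ratio 5.
Track B = 29, 23, 17, 11: linear: a_n = 35 − 6·n.
Term 8 comes from track B (its 5th entry): 5.

5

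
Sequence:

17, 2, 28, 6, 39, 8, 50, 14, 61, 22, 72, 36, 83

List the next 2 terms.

The terms cycle through 2 interleaved subsequences.
Stream A: 17, 28, 39, 50, 61, 72, 83 (adding 11 each time).
Stream B: 2, 6, 8, 14, 22, 36 (Fibonacci-style (each term is the sum of the two before it)).
Position 14 → stream B, term 7 = 58.
The 15th slot belongs to stream A; its 8th term is 94.

58, 94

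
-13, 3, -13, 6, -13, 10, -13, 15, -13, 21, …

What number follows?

-13

Split by position mod 2 into 2 tracks.
Subsequence A is -13, -13, -13, -13, -13, which is the constant sequence -13.
Subsequence B is 3, 6, 10, 15, 21, which is triangular numbers n(n+1)/2 for n = 2, 3, ….
Position 11 → subsequence A, term 6 = -13.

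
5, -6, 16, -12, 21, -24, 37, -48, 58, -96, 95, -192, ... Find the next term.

153

Split by position mod 2 into 2 tracks.
Track A is 5, 16, 21, 37, 58, 95, which is Fibonacci-style (each term is the sum of the two before it).
Track B is -6, -12, -24, -48, -96, -192, which is a geometric progression (common ratio 2).
Term 13 comes from track A (its 7th entry): 153.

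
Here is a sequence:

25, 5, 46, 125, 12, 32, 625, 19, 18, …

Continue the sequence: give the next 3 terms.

Taking every 3rd term gives 3 separate tracks.
Stream A = 25, 125, 625: successive powers of 5.
Stream B = 5, 12, 19: linear: a_n = -2 + 7·n.
Stream C = 46, 32, 18: arithmetic with common difference −14.
Term 10 comes from stream A (its 4th entry): 3125.
The 11th slot belongs to stream B; its 4th term is 26.
The 12th slot belongs to stream C; its 4th term is 4.

3125, 26, 4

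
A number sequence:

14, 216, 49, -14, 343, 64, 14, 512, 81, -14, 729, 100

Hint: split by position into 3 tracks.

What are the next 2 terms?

14, 1000

Split by position mod 3: positions 1, 4, 7, … form one track, and each other residue class forms its own.
Track A: 14, -14, 14, -14 (oscillating between 14 and -14).
Track B: 216, 343, 512, 729 (the cubes 6³, 7³, 8³, …).
Track C: 49, 64, 81, 100 (the squares 7², 8², 9², …).
Term 13 comes from track A (its 5th entry): 14.
Position 14 falls in track B as its term 5, giving 1000.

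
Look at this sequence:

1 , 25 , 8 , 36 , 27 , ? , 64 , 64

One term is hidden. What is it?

Split by position mod 2 into 2 tracks.
Stream A = 1, 8, 27, 64: perfect cubes starting at 1³.
Stream B = 25, 36, ?, 64: the squares 5², 6², 7², ….
The gap is stream B's term 3; the rule gives 49.

49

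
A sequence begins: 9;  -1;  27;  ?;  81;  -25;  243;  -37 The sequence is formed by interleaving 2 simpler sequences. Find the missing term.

The terms cycle through 2 interleaved subsequences.
Subsequence A is 9, 27, 81, 243, which is successive powers of 3.
Subsequence B is -1, ?, -25, -37, which is subtracting 12 each time.
Subsequence B's pattern makes the blank -13.

-13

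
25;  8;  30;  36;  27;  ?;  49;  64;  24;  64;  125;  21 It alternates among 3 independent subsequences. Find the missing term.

27

Split by position mod 3 into 3 tracks.
Track A: 25, 36, 49, 64 (consecutive squares n² from n = 5).
Track B: 8, 27, 64, 125 (consecutive cubes n³ from n = 2).
Track C: 30, ?, 24, 21 (arithmetic with common difference −3).
Filling track C at index 2 by its rule yields 27.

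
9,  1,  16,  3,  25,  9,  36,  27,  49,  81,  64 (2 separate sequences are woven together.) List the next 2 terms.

Taking every 2nd term gives 2 separate tracks.
Track A: 9, 16, 25, 36, 49, 64. The squares 3², 4², 5², ….
Track B: 1, 3, 9, 27, 81. Successive powers of 3.
Position 12 falls in track B as its term 6, giving 243.
The 13th slot belongs to track A; its 7th term is 81.

243, 81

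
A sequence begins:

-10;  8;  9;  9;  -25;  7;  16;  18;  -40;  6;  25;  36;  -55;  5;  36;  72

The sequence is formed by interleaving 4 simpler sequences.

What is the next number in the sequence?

Split by position mod 4 into 4 tracks.
Stream A: -10, -25, -40, -55 (arithmetic with common difference −15).
Stream B: 8, 7, 6, 5 (arithmetic with common difference −1).
Stream C: 9, 16, 25, 36 (the squares 3², 4², 5², …).
Stream D: 9, 18, 36, 72 (geometric with ratio 2).
The 17th slot belongs to stream A; its 5th term is -70.

-70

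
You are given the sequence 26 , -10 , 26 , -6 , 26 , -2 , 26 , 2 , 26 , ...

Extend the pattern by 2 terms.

Taking every 2nd term gives 2 separate tracks.
Subsequence A: 26, 26, 26, 26, 26 — constant 26.
Subsequence B: -10, -6, -2, 2 — adding 4 each time.
Term 10 comes from subsequence B (its 5th entry): 6.
Position 11 falls in subsequence A as its term 6, giving 26.

6, 26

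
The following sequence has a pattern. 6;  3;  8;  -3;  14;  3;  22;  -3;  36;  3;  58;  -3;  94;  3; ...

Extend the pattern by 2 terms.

152, -3

The terms cycle through 2 interleaved subsequences.
Track A: 6, 8, 14, 22, 36, 58, 94 — Fibonacci-style (each term is the sum of the two before it).
Track B: 3, -3, 3, -3, 3, -3, 3 — oscillating between 3 and -3.
Position 15 → track A, term 8 = 152.
The 16th slot belongs to track B; its 8th term is -3.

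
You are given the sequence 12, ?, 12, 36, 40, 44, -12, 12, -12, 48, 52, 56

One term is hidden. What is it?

The slot pattern repeats as AAABBB (period 6), so there are 2 interleaved tracks.
Track A is 12, ?, 12, -12, 12, -12, which is alternating ±12.
Track B is 36, 40, 44, 48, 52, 56, which is arithmetic, step +4.
So the missing entry in track A is -12.

-12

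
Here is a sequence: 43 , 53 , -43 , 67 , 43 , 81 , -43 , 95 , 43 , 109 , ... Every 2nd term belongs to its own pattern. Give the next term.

-43

Taking every 2nd term gives 2 separate tracks.
Stream A: 43, -43, 43, -43, 43 — the oscillation 43·(−1)^(n+1).
Stream B: 53, 67, 81, 95, 109 — arithmetic, step +14.
Position 11 falls in stream A as its term 6, giving -43.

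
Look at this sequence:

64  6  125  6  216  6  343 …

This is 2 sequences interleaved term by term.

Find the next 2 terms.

Odd-indexed and even-indexed terms follow separate rules.
Track A = 64, 125, 216, 343: consecutive cubes n³ from n = 4.
Track B = 6, 6, 6: constant 6.
Term 8 comes from track B (its 4th entry): 6.
The 9th slot belongs to track A; its 5th term is 512.

6, 512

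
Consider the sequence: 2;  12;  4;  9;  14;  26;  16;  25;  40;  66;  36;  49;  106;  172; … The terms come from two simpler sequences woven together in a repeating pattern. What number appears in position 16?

81

Positions follow the repeating pattern AABB; grouping by letter gives 2 tracks.
Stream A: 2, 12, 14, 26, 40, 66, 106, 172 — Fibonacci-style (each term is the sum of the two before it).
Stream B: 4, 9, 16, 25, 36, 49 — the squares 2², 3², 4², ….
The 16th slot belongs to stream B; its 8th term is 81.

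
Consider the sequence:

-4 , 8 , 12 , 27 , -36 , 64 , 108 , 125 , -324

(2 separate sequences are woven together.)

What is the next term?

216

The terms cycle through 2 interleaved subsequences.
Stream A: -4, 12, -36, 108, -324 (multiplying by -3 each time).
Stream B: 8, 27, 64, 125 (perfect cubes starting at 2³).
Term 10 comes from stream B (its 5th entry): 216.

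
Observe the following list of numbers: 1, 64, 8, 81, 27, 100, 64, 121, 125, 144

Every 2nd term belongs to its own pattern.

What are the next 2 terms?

216, 169

Split by position mod 2 into 2 tracks.
Track A is 1, 8, 27, 64, 125, which is consecutive cubes n³ from n = 1.
Track B is 64, 81, 100, 121, 144, which is the squares 8², 9², 10², ….
The 11th slot belongs to track A; its 6th term is 216.
Position 12 falls in track B as its term 6, giving 169.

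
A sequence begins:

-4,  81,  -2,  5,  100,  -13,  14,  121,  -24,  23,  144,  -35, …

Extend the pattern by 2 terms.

Split by position mod 3 into 3 tracks.
Track A: -4, 5, 14, 23. Linear: a_n = -13 + 9·n.
Track B: 81, 100, 121, 144. Perfect squares starting at 9².
Track C: -2, -13, -24, -35. Subtracting 11 each time.
Position 13 → track A, term 5 = 32.
Position 14 → track B, term 5 = 169.

32, 169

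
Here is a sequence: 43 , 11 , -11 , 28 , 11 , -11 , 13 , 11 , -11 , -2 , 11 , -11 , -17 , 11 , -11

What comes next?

-32

Reading positions in blocks of 3 reveals the pattern ABB — 2 tracks woven together.
Track A: 43, 28, 13, -2, -17 — subtracting 15 each time.
Track B: 11, -11, 11, -11, 11, -11, 11, -11, 11, -11 — the oscillation 11·(−1)^(n+1).
Term 16 comes from track A (its 6th entry): -32.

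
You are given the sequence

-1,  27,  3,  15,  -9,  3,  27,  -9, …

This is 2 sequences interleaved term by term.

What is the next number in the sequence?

-81

Positions 1, 3, 5, … form one subsequence and positions 2, 4, 6, … form another.
Subsequence A = -1, 3, -9, 27: geometric, ×-3 each step.
Subsequence B = 27, 15, 3, -9: arithmetic, step −12.
The 9th slot belongs to subsequence A; its 5th term is -81.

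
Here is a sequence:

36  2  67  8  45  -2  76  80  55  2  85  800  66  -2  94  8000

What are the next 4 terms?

78, 2, 103, 80000

Split by position mod 4 into 4 tracks.
Track A = 36, 45, 55, 66: triangular numbers n(n+1)/2 for n = 8, 9, ….
Track B = 2, -2, 2, -2: oscillating between 2 and -2.
Track C = 67, 76, 85, 94: arithmetic, step +9.
Track D = 8, 80, 800, 8000: geometric, ×10 each step.
Term 17 comes from track A (its 5th entry): 78.
Position 18 falls in track B as its term 5, giving 2.
Position 19 → track C, term 5 = 103.
Position 20 → track D, term 5 = 80000.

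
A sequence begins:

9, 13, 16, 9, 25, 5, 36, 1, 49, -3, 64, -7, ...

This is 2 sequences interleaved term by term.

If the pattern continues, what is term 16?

Taking every 2nd term gives 2 separate tracks.
Track A: 9, 16, 25, 36, 49, 64. Perfect squares starting at 3².
Track B: 13, 9, 5, 1, -3, -7. Arithmetic, step −4.
Position 16 falls in track B as its term 8, giving -15.

-15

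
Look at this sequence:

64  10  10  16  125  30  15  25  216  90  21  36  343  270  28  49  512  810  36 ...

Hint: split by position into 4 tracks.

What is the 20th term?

64

Taking every 4th term gives 4 separate tracks.
Stream A is 64, 125, 216, 343, 512, which is consecutive cubes n³ from n = 4.
Stream B is 10, 30, 90, 270, 810, which is a geometric progression (common ratio 3).
Stream C is 10, 15, 21, 28, 36, which is triangular numbers starting at T_4.
Stream D is 16, 25, 36, 49, which is perfect squares starting at 4².
Position 20 → stream D, term 5 = 64.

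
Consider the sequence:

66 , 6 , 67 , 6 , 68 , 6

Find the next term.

69

Taking every 2nd term gives 2 separate tracks.
Track A: 66, 67, 68. Linear: a_n = 65 + n.
Track B: 6, 6, 6. The constant sequence 6.
Position 7 → track A, term 4 = 69.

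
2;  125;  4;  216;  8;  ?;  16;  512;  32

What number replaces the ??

The terms cycle through 2 interleaved subsequences.
Track A: 2, 4, 8, 16, 32 — successive powers of 2.
Track B: 125, 216, ?, 512 — the cubes 5³, 6³, 7³, ….
The gap is track B's term 3; the rule gives 343.

343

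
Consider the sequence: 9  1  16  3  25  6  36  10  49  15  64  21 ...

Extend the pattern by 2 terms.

81, 28

Odd-indexed and even-indexed terms follow separate rules.
Stream A: 9, 16, 25, 36, 49, 64 — consecutive squares n² from n = 3.
Stream B: 1, 3, 6, 10, 15, 21 — triangular numbers n(n+1)/2 for n = 1, 2, ….
The 13th slot belongs to stream A; its 7th term is 81.
Position 14 falls in stream B as its term 7, giving 28.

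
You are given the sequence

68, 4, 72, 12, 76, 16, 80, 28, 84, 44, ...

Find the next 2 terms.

88, 72

The terms cycle through 2 interleaved subsequences.
Track A is 68, 72, 76, 80, 84, which is arithmetic, step +4.
Track B is 4, 12, 16, 28, 44, which is each term equals the sum of the previous two.
The 11th slot belongs to track A; its 6th term is 88.
The 12th slot belongs to track B; its 6th term is 72.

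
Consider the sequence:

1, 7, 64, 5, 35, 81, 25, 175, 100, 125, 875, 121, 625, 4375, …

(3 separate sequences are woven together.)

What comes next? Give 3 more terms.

Taking every 3rd term gives 3 separate tracks.
Track A: 1, 5, 25, 125, 625 — successive powers of 5.
Track B: 7, 35, 175, 875, 4375 — multiplying by 5 each time.
Track C: 64, 81, 100, 121 — perfect squares starting at 8².
The 15th slot belongs to track C; its 5th term is 144.
Position 16 → track A, term 6 = 3125.
The 17th slot belongs to track B; its 6th term is 21875.

144, 3125, 21875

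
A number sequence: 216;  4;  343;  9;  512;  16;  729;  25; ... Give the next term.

1000

Taking every 2nd term gives 2 separate tracks.
Track A: 216, 343, 512, 729. Perfect cubes starting at 6³.
Track B: 4, 9, 16, 25. Perfect squares starting at 2².
The 9th slot belongs to track A; its 5th term is 1000.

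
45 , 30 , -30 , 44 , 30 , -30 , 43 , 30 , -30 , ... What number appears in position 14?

30

Reading positions in blocks of 3 reveals the pattern ABB — 2 tracks woven together.
Stream A: 45, 44, 43. Arithmetic, step −1.
Stream B: 30, -30, 30, -30, 30, -30. Oscillating between 30 and -30.
The 14th slot belongs to stream B; its 9th term is 30.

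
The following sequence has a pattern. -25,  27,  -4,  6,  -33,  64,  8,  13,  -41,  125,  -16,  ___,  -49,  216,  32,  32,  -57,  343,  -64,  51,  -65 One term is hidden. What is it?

19

Split by position mod 4 into 4 tracks.
Stream A: -25, -33, -41, -49, -57, -65 (arithmetic with common difference −8).
Stream B: 27, 64, 125, 216, 343 (perfect cubes starting at 3³).
Stream C: -4, 8, -16, 32, -64 (multiplying by -2 each time).
Stream D: 6, 13, ?, 32, 51 (Fibonacci-style (each term is the sum of the two before it)).
Stream D's pattern makes the blank 19.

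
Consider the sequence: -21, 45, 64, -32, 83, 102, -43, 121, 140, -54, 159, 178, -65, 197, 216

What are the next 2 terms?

-76, 235

Positions follow the repeating pattern ABB; grouping by letter gives 2 tracks.
Stream A: -21, -32, -43, -54, -65 (subtracting 11 each time).
Stream B: 45, 64, 83, 102, 121, 140, 159, 178, 197, 216 (arithmetic, step +19).
Term 16 comes from stream A (its 6th entry): -76.
Position 17 → stream B, term 11 = 235.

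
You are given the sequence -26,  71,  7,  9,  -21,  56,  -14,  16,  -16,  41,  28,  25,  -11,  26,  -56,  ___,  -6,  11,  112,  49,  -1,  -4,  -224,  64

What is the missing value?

Read the sequence 4 terms at a time; column i is its own pattern.
Subsequence A = -26, -21, -16, -11, -6, -1: adding 5 each time.
Subsequence B = 71, 56, 41, 26, 11, -4: linear: a_n = 86 − 15·n.
Subsequence C = 7, -14, 28, -56, 112, -224: multiplying by -2 each time.
Subsequence D = 9, 16, 25, ?, 49, 64: perfect squares starting at 3².
So the missing entry in subsequence D is 36.

36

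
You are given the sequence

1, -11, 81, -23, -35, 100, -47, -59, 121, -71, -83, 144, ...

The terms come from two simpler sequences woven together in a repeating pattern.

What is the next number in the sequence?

Reading positions in blocks of 3 reveals the pattern AAB — 2 tracks woven together.
Track A is 1, -11, -23, -35, -47, -59, -71, -83, which is arithmetic, step −12.
Track B is 81, 100, 121, 144, which is consecutive squares n² from n = 9.
Position 13 falls in track A as its term 9, giving -95.

-95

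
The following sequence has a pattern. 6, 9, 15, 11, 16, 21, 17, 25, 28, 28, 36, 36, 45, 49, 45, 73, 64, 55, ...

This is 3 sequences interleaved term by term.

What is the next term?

The terms cycle through 3 interleaved subsequences.
Track A: 6, 11, 17, 28, 45, 73 (Fibonacci-style (each term is the sum of the two before it)).
Track B: 9, 16, 25, 36, 49, 64 (consecutive squares n² from n = 3).
Track C: 15, 21, 28, 36, 45, 55 (the triangular numbers T_5, T_6, …).
The 19th slot belongs to track A; its 7th term is 118.

118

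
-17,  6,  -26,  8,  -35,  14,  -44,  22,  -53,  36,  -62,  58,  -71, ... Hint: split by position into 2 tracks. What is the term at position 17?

-89

Positions 1, 3, 5, … form one subsequence and positions 2, 4, 6, … form another.
Stream A: -17, -26, -35, -44, -53, -62, -71 — arithmetic with common difference −9.
Stream B: 6, 8, 14, 22, 36, 58 — Fibonacci-style (each term is the sum of the two before it).
Position 17 → stream A, term 9 = -89.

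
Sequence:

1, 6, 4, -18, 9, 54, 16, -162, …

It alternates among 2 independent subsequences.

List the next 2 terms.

25, 486

Positions 1, 3, 5, … form one subsequence and positions 2, 4, 6, … form another.
Subsequence A = 1, 4, 9, 16: perfect squares starting at 1².
Subsequence B = 6, -18, 54, -162: geometric with ratio -3.
The 9th slot belongs to subsequence A; its 5th term is 25.
Position 10 falls in subsequence B as its term 5, giving 486.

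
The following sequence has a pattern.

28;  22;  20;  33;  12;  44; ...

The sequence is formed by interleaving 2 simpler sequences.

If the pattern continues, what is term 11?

Positions 1, 3, 5, … form one subsequence and positions 2, 4, 6, … form another.
Stream A: 28, 20, 12 (arithmetic with common difference −8).
Stream B: 22, 33, 44 (linear: a_n = 11 + 11·n).
Position 11 falls in stream A as its term 6, giving -12.

-12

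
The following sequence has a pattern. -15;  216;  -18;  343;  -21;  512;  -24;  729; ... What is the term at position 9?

The terms cycle through 2 interleaved subsequences.
Track A is -15, -18, -21, -24, which is arithmetic, step −3.
Track B is 216, 343, 512, 729, which is consecutive cubes n³ from n = 6.
Position 9 falls in track A as its term 5, giving -27.

-27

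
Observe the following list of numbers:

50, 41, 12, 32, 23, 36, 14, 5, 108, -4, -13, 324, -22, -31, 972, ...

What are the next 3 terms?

-40, -49, 2916

Positions follow the repeating pattern AAB; grouping by letter gives 2 tracks.
Stream A: 50, 41, 32, 23, 14, 5, -4, -13, -22, -31. Arithmetic with common difference −9.
Stream B: 12, 36, 108, 324, 972. Multiplying by 3 each time.
Position 16 falls in stream A as its term 11, giving -40.
Term 17 comes from stream A (its 12th entry): -49.
Position 18 → stream B, term 6 = 2916.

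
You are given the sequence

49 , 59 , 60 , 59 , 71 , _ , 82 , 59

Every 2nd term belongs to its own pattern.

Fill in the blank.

Odd-indexed and even-indexed terms follow separate rules.
Track A: 49, 60, 71, 82 (linear: a_n = 38 + 11·n).
Track B: 59, 59, ?, 59 (always 59).
The gap is track B's term 3; the rule gives 59.

59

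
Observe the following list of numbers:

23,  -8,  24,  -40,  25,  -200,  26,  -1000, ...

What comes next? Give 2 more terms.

27, -5000

Positions 1, 3, 5, … form one subsequence and positions 2, 4, 6, … form another.
Stream A = 23, 24, 25, 26: linear: a_n = 22 + n.
Stream B = -8, -40, -200, -1000: a geometric progression (common ratio 5).
Position 9 falls in stream A as its term 5, giving 27.
Position 10 falls in stream B as its term 5, giving -5000.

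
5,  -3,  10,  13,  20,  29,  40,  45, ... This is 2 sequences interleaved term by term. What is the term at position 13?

320

The terms cycle through 2 interleaved subsequences.
Subsequence A: 5, 10, 20, 40 — geometric, ×2 each step.
Subsequence B: -3, 13, 29, 45 — arithmetic, step +16.
Position 13 falls in subsequence A as its term 7, giving 320.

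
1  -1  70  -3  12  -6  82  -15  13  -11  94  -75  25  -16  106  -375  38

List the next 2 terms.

-21, 118

Split by position mod 4 into 4 tracks.
Track A: 1, 12, 13, 25, 38 (a Fibonacci-like recurrence a_n = a_{n-1} + a_{n-2}).
Track B: -1, -6, -11, -16 (arithmetic with common difference −5).
Track C: 70, 82, 94, 106 (linear: a_n = 58 + 12·n).
Track D: -3, -15, -75, -375 (multiplying by 5 each time).
Position 18 falls in track B as its term 5, giving -21.
Term 19 comes from track C (its 5th entry): 118.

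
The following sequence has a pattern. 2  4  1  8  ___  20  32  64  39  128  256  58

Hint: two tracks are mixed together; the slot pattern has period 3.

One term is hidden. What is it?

The slot pattern repeats as AAB (period 3), so there are 2 interleaved tracks.
Track A: 2, 4, 8, ?, 32, 64, 128, 256. Multiplying by 2 each time.
Track B: 1, 20, 39, 58. Linear: a_n = -18 + 19·n.
Track A's pattern makes the blank 16.

16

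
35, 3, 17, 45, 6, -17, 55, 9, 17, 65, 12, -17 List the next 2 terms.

The terms cycle through 3 interleaved subsequences.
Stream A is 35, 45, 55, 65, which is linear: a_n = 25 + 10·n.
Stream B is 3, 6, 9, 12, which is linear: a_n = 3·n.
Stream C is 17, -17, 17, -17, which is alternating ±17.
The 13th slot belongs to stream A; its 5th term is 75.
Position 14 → stream B, term 5 = 15.

75, 15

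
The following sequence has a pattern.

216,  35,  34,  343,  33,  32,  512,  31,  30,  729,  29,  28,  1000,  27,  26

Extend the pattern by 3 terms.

1331, 25, 24

Positions follow the repeating pattern ABB; grouping by letter gives 2 tracks.
Track A: 216, 343, 512, 729, 1000. Perfect cubes starting at 6³.
Track B: 35, 34, 33, 32, 31, 30, 29, 28, 27, 26. Subtracting 1 each time.
Position 16 → track A, term 6 = 1331.
Term 17 comes from track B (its 11th entry): 25.
Term 18 comes from track B (its 12th entry): 24.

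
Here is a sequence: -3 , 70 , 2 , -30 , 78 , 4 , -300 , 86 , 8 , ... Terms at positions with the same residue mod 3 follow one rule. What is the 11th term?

Taking every 3rd term gives 3 separate tracks.
Subsequence A is -3, -30, -300, which is a geometric progression (common ratio 10).
Subsequence B is 70, 78, 86, which is linear: a_n = 62 + 8·n.
Subsequence C is 2, 4, 8, which is powers 2^1, 2^2, 2^3, ….
Position 11 falls in subsequence B as its term 4, giving 94.

94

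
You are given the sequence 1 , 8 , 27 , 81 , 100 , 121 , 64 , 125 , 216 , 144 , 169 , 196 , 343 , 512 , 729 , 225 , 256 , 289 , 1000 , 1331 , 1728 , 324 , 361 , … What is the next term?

The slot pattern repeats as AAABBB (period 6), so there are 2 interleaved tracks.
Subsequence A: 1, 8, 27, 64, 125, 216, 343, 512, 729, 1000, 1331, 1728 — consecutive cubes n³ from n = 1.
Subsequence B: 81, 100, 121, 144, 169, 196, 225, 256, 289, 324, 361 — the squares 9², 10², 11², ….
The 24th slot belongs to subsequence B; its 12th term is 400.

400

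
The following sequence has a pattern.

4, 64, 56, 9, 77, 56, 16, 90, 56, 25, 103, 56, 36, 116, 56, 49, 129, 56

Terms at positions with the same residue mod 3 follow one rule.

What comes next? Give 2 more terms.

64, 142

The terms cycle through 3 interleaved subsequences.
Subsequence A: 4, 9, 16, 25, 36, 49 — the squares 2², 3², 4², ….
Subsequence B: 64, 77, 90, 103, 116, 129 — arithmetic with common difference +13.
Subsequence C: 56, 56, 56, 56, 56, 56 — constant 56.
Position 19 → subsequence A, term 7 = 64.
Position 20 → subsequence B, term 7 = 142.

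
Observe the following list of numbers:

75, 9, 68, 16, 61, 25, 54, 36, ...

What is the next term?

Positions 1, 3, 5, … form one subsequence and positions 2, 4, 6, … form another.
Subsequence A: 75, 68, 61, 54. Arithmetic with common difference −7.
Subsequence B: 9, 16, 25, 36. Consecutive squares n² from n = 3.
The 9th slot belongs to subsequence A; its 5th term is 47.

47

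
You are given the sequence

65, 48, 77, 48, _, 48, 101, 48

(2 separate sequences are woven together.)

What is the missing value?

Taking every 2nd term gives 2 separate tracks.
Subsequence A: 65, 77, ?, 101 — arithmetic with common difference +12.
Subsequence B: 48, 48, 48, 48 — constant 48.
Subsequence A's pattern makes the blank 89.

89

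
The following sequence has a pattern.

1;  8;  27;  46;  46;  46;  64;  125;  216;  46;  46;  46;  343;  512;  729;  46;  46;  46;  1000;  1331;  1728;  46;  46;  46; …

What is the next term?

2197

Reading positions in blocks of 6 reveals the pattern AAABBB — 2 tracks woven together.
Track A is 1, 8, 27, 64, 125, 216, 343, 512, 729, 1000, 1331, 1728, which is consecutive cubes n³ from n = 1.
Track B is 46, 46, 46, 46, 46, 46, 46, 46, 46, 46, 46, 46, which is constant 46.
Position 25 falls in track A as its term 13, giving 2197.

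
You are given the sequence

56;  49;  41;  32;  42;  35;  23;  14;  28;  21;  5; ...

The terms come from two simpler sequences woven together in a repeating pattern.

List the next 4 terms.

-4, 14, 7, -13

Positions follow the repeating pattern AABB; grouping by letter gives 2 tracks.
Subsequence A is 56, 49, 42, 35, 28, 21, which is arithmetic, step −7.
Subsequence B is 41, 32, 23, 14, 5, which is linear: a_n = 50 − 9·n.
The 12th slot belongs to subsequence B; its 6th term is -4.
Term 13 comes from subsequence A (its 7th entry): 14.
The 14th slot belongs to subsequence A; its 8th term is 7.
Position 15 falls in subsequence B as its term 7, giving -13.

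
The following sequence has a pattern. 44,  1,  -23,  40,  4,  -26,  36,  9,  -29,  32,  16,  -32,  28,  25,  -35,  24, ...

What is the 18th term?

Taking every 3rd term gives 3 separate tracks.
Track A: 44, 40, 36, 32, 28, 24 — arithmetic, step −4.
Track B: 1, 4, 9, 16, 25 — the squares 1², 2², 3², ….
Track C: -23, -26, -29, -32, -35 — arithmetic, step −3.
Position 18 falls in track C as its term 6, giving -38.

-38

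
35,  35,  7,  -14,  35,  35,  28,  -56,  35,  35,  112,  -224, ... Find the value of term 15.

448

Reading positions in blocks of 4 reveals the pattern AABB — 2 tracks woven together.
Track A: 35, 35, 35, 35, 35, 35 — always 35.
Track B: 7, -14, 28, -56, 112, -224 — geometric, ×-2 each step.
Term 15 comes from track B (its 7th entry): 448.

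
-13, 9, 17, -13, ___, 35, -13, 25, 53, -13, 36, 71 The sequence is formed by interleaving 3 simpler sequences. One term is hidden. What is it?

16

Read the sequence 3 terms at a time; column i is its own pattern.
Subsequence A is -13, -13, -13, -13, which is always -13.
Subsequence B is 9, ?, 25, 36, which is the squares 3², 4², 5², ….
Subsequence C is 17, 35, 53, 71, which is linear: a_n = -1 + 18·n.
So the missing entry in subsequence B is 16.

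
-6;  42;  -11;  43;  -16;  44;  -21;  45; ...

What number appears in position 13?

-36

Split by position mod 2 into 2 tracks.
Subsequence A = -6, -11, -16, -21: arithmetic with common difference −5.
Subsequence B = 42, 43, 44, 45: arithmetic, step +1.
The 13th slot belongs to subsequence A; its 7th term is -36.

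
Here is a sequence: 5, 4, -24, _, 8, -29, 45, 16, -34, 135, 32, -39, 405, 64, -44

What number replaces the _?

Split by position mod 3 into 3 tracks.
Stream A: 5, ?, 45, 135, 405 (a geometric progression (common ratio 3)).
Stream B: 4, 8, 16, 32, 64 (powers of 2).
Stream C: -24, -29, -34, -39, -44 (subtracting 5 each time).
So the missing entry in stream A is 15.

15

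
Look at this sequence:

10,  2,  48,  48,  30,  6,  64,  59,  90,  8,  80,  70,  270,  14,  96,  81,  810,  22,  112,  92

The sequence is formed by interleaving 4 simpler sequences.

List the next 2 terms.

2430, 36

Split by position mod 4: positions 1, 5, 9, … form one track, and each other residue class forms its own.
Track A: 10, 30, 90, 270, 810 (a geometric progression (common ratio 3)).
Track B: 2, 6, 8, 14, 22 (Fibonacci-style (each term is the sum of the two before it)).
Track C: 48, 64, 80, 96, 112 (linear: a_n = 32 + 16·n).
Track D: 48, 59, 70, 81, 92 (arithmetic, step +11).
The 21st slot belongs to track A; its 6th term is 2430.
Position 22 falls in track B as its term 6, giving 36.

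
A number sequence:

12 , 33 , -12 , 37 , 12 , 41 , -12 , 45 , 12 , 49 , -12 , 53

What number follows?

Taking every 2nd term gives 2 separate tracks.
Track A is 12, -12, 12, -12, 12, -12, which is alternating ±12.
Track B is 33, 37, 41, 45, 49, 53, which is adding 4 each time.
Position 13 falls in track A as its term 7, giving 12.

12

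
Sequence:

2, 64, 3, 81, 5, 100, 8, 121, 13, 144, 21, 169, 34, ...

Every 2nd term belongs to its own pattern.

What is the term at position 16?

225

The terms cycle through 2 interleaved subsequences.
Subsequence A = 2, 3, 5, 8, 13, 21, 34: Fibonacci-style (each term is the sum of the two before it).
Subsequence B = 64, 81, 100, 121, 144, 169: perfect squares starting at 8².
Position 16 → subsequence B, term 8 = 225.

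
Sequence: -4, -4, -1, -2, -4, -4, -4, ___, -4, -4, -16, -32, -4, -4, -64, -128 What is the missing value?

-8

Reading positions in blocks of 4 reveals the pattern AABB — 2 tracks woven together.
Subsequence A: -4, -4, -4, -4, -4, -4, -4, -4. Constant -4.
Subsequence B: -1, -2, -4, ?, -16, -32, -64, -128. Geometric, ×2 each step.
The gap is subsequence B's term 4; the rule gives -8.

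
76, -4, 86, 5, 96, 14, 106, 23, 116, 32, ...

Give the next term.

126

Split by position mod 2 into 2 tracks.
Subsequence A: 76, 86, 96, 106, 116 (adding 10 each time).
Subsequence B: -4, 5, 14, 23, 32 (adding 9 each time).
The 11th slot belongs to subsequence A; its 6th term is 126.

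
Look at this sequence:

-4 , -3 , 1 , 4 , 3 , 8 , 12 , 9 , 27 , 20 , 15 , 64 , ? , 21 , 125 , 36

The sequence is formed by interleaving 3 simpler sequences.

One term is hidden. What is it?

Split by position mod 3: positions 1, 4, 7, … form one track, and each other residue class forms its own.
Stream A = -4, 4, 12, 20, ?, 36: linear: a_n = -12 + 8·n.
Stream B = -3, 3, 9, 15, 21: arithmetic, step +6.
Stream C = 1, 8, 27, 64, 125: the cubes 1³, 2³, 3³, ….
Filling stream A at index 5 by its rule yields 28.

28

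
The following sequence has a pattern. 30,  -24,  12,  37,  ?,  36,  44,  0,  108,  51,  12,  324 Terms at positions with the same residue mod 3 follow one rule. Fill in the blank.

-12

Read the sequence 3 terms at a time; column i is its own pattern.
Track A is 30, 37, 44, 51, which is arithmetic with common difference +7.
Track B is -24, ?, 0, 12, which is arithmetic with common difference +12.
Track C is 12, 36, 108, 324, which is geometric, ×3 each step.
The gap is track B's term 2; the rule gives -12.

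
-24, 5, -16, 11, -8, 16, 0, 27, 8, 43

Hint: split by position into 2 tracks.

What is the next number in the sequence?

Odd-indexed and even-indexed terms follow separate rules.
Stream A: -24, -16, -8, 0, 8. Arithmetic with common difference +8.
Stream B: 5, 11, 16, 27, 43. A Fibonacci-like recurrence a_n = a_{n-1} + a_{n-2}.
The 11th slot belongs to stream A; its 6th term is 16.

16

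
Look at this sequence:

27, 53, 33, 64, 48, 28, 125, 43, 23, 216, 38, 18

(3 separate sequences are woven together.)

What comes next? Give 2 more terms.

Split by position mod 3 into 3 tracks.
Track A: 27, 64, 125, 216 — perfect cubes starting at 3³.
Track B: 53, 48, 43, 38 — arithmetic with common difference −5.
Track C: 33, 28, 23, 18 — subtracting 5 each time.
Position 13 → track A, term 5 = 343.
Position 14 → track B, term 5 = 33.

343, 33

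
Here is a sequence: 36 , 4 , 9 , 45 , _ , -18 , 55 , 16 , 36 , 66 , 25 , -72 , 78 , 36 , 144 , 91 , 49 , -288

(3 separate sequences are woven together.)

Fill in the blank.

The terms cycle through 3 interleaved subsequences.
Subsequence A = 36, 45, 55, 66, 78, 91: triangular numbers n(n+1)/2 for n = 8, 9, ….
Subsequence B = 4, ?, 16, 25, 36, 49: consecutive squares n² from n = 2.
Subsequence C = 9, -18, 36, -72, 144, -288: geometric, ×-2 each step.
So the missing entry in subsequence B is 9.

9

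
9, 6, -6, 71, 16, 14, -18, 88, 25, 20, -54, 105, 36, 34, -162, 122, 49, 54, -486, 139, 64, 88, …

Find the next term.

The terms cycle through 4 interleaved subsequences.
Track A: 9, 16, 25, 36, 49, 64 (the squares 3², 4², 5², …).
Track B: 6, 14, 20, 34, 54, 88 (Fibonacci-style (each term is the sum of the two before it)).
Track C: -6, -18, -54, -162, -486 (geometric with ratio 3).
Track D: 71, 88, 105, 122, 139 (adding 17 each time).
Position 23 → track C, term 6 = -1458.

-1458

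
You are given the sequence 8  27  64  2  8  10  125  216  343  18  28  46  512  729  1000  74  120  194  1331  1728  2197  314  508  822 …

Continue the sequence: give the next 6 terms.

The slot pattern repeats as AAABBB (period 6), so there are 2 interleaved tracks.
Subsequence A is 8, 27, 64, 125, 216, 343, 512, 729, 1000, 1331, 1728, 2197, which is perfect cubes starting at 2³.
Subsequence B is 2, 8, 10, 18, 28, 46, 74, 120, 194, 314, 508, 822, which is each term equals the sum of the previous two.
Position 25 falls in subsequence A as its term 13, giving 2744.
Position 26 → subsequence A, term 14 = 3375.
Position 27 → subsequence A, term 15 = 4096.
Position 28 falls in subsequence B as its term 13, giving 1330.
Position 29 falls in subsequence B as its term 14, giving 2152.
Term 30 comes from subsequence B (its 15th entry): 3482.

2744, 3375, 4096, 1330, 2152, 3482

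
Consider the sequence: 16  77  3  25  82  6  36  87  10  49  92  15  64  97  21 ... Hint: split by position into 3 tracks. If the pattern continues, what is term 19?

100

Split by position mod 3: positions 1, 4, 7, … form one track, and each other residue class forms its own.
Subsequence A: 16, 25, 36, 49, 64 (perfect squares starting at 4²).
Subsequence B: 77, 82, 87, 92, 97 (linear: a_n = 72 + 5·n).
Subsequence C: 3, 6, 10, 15, 21 (triangular numbers starting at T_2).
The 19th slot belongs to subsequence A; its 7th term is 100.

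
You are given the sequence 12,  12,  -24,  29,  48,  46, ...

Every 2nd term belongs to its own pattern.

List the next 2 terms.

Positions 1, 3, 5, … form one subsequence and positions 2, 4, 6, … form another.
Subsequence A: 12, -24, 48 (a geometric progression (common ratio -2)).
Subsequence B: 12, 29, 46 (arithmetic with common difference +17).
Position 7 falls in subsequence A as its term 4, giving -96.
Position 8 falls in subsequence B as its term 4, giving 63.

-96, 63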